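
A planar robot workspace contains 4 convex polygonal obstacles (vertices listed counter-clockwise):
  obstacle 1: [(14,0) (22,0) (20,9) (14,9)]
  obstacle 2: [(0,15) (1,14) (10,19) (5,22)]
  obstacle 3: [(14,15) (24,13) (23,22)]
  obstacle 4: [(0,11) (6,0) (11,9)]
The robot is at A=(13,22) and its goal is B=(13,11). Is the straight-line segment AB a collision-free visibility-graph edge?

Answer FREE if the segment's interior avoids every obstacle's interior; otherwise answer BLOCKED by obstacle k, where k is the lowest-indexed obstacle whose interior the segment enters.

Obstacle 1 [(14,0) (22,0) (20,9) (14,9)]:
  edge (14,0)–(22,0): clear
  edge (22,0)–(20,9): clear
  edge (20,9)–(14,9): clear
  edge (14,9)–(14,0): clear
  midpoint (13,33/2) outside
  → clear
Obstacle 2 [(0,15) (1,14) (10,19) (5,22)]:
  edge (0,15)–(1,14): clear
  edge (1,14)–(10,19): clear
  edge (10,19)–(5,22): clear
  edge (5,22)–(0,15): clear
  midpoint (13,33/2) outside
  → clear
Obstacle 3 [(14,15) (24,13) (23,22)]:
  edge (14,15)–(24,13): clear
  edge (24,13)–(23,22): clear
  edge (23,22)–(14,15): clear
  midpoint (13,33/2) outside
  → clear
Obstacle 4 [(0,11) (6,0) (11,9)]:
  edge (0,11)–(6,0): clear
  edge (6,0)–(11,9): clear
  edge (11,9)–(0,11): clear
  midpoint (13,33/2) outside
  → clear

FREE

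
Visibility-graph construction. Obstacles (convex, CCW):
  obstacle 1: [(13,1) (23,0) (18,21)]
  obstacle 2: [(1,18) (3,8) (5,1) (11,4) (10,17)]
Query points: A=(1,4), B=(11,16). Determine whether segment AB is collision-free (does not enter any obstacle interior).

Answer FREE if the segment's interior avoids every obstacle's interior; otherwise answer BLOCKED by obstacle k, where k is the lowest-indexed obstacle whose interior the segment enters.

Obstacle 1 [(13,1) (23,0) (18,21)]:
  edge (13,1)–(23,0): clear
  edge (23,0)–(18,21): clear
  edge (18,21)–(13,1): clear
  midpoint (6,10) outside
  → clear
Obstacle 2 [(1,18) (3,8) (5,1) (11,4) (10,17)]:
  edge (1,18)–(3,8): clear
  edge (3,8)–(5,1): crosses AB
  edge (5,1)–(11,4): clear
  edge (11,4)–(10,17): crosses AB
  edge (10,17)–(1,18): clear
  → BLOCKED

BLOCKED by obstacle 2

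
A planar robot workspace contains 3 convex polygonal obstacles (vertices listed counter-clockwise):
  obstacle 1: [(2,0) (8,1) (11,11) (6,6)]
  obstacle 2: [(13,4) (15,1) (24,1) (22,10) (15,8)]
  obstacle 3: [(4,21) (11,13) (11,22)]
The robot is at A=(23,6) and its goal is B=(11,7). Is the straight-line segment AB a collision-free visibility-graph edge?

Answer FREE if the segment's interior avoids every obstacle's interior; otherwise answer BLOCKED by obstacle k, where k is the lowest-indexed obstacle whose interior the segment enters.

BLOCKED by obstacle 2

Obstacle 1 [(2,0) (8,1) (11,11) (6,6)]:
  edge (2,0)–(8,1): clear
  edge (8,1)–(11,11): clear
  edge (11,11)–(6,6): clear
  edge (6,6)–(2,0): clear
  midpoint (17,13/2) outside
  → clear
Obstacle 2 [(13,4) (15,1) (24,1) (22,10) (15,8)]:
  edge (13,4)–(15,1): clear
  edge (15,1)–(24,1): clear
  edge (24,1)–(22,10): crosses AB
  edge (22,10)–(15,8): clear
  edge (15,8)–(13,4): crosses AB
  → BLOCKED
Obstacle 3 [(4,21) (11,13) (11,22)]:
  edge (4,21)–(11,13): clear
  edge (11,13)–(11,22): clear
  edge (11,22)–(4,21): clear
  midpoint (17,13/2) outside
  → clear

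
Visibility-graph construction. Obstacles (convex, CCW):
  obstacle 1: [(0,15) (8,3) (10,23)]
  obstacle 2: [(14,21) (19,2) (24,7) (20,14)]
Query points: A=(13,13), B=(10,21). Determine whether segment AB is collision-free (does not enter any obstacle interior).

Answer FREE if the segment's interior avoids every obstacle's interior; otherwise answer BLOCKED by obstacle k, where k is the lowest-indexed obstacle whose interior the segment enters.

FREE

Obstacle 1 [(0,15) (8,3) (10,23)]:
  edge (0,15)–(8,3): clear
  edge (8,3)–(10,23): clear
  edge (10,23)–(0,15): clear
  midpoint (23/2,17) outside
  → clear
Obstacle 2 [(14,21) (19,2) (24,7) (20,14)]:
  edge (14,21)–(19,2): clear
  edge (19,2)–(24,7): clear
  edge (24,7)–(20,14): clear
  edge (20,14)–(14,21): clear
  midpoint (23/2,17) outside
  → clear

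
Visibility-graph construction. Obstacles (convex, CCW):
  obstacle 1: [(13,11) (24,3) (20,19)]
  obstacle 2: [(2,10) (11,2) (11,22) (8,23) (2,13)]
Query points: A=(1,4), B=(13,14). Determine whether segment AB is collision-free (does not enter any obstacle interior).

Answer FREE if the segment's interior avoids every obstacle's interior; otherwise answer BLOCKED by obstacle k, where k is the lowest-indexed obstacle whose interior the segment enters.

Obstacle 1 [(13,11) (24,3) (20,19)]:
  edge (13,11)–(24,3): clear
  edge (24,3)–(20,19): clear
  edge (20,19)–(13,11): clear
  midpoint (7,9) outside
  → clear
Obstacle 2 [(2,10) (11,2) (11,22) (8,23) (2,13)]:
  edge (2,10)–(11,2): crosses AB
  edge (11,2)–(11,22): crosses AB
  edge (11,22)–(8,23): clear
  edge (8,23)–(2,13): clear
  edge (2,13)–(2,10): clear
  → BLOCKED

BLOCKED by obstacle 2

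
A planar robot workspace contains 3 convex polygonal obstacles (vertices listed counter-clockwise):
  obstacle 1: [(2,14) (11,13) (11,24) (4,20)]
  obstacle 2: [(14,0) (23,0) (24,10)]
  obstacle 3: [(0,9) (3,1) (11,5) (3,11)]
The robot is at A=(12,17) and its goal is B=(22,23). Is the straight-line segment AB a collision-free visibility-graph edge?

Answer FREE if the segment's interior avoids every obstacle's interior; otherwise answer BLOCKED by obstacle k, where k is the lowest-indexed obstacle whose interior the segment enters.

Obstacle 1 [(2,14) (11,13) (11,24) (4,20)]:
  edge (2,14)–(11,13): clear
  edge (11,13)–(11,24): clear
  edge (11,24)–(4,20): clear
  edge (4,20)–(2,14): clear
  midpoint (17,20) outside
  → clear
Obstacle 2 [(14,0) (23,0) (24,10)]:
  edge (14,0)–(23,0): clear
  edge (23,0)–(24,10): clear
  edge (24,10)–(14,0): clear
  midpoint (17,20) outside
  → clear
Obstacle 3 [(0,9) (3,1) (11,5) (3,11)]:
  edge (0,9)–(3,1): clear
  edge (3,1)–(11,5): clear
  edge (11,5)–(3,11): clear
  edge (3,11)–(0,9): clear
  midpoint (17,20) outside
  → clear

FREE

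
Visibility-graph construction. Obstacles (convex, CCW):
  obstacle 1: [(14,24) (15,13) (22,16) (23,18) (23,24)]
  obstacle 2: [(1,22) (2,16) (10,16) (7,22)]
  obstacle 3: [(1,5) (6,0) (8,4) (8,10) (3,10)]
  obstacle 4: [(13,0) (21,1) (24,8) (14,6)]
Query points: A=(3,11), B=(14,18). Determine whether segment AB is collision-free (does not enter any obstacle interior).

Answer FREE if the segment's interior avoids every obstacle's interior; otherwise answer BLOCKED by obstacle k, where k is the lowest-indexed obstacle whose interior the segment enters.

FREE

Obstacle 1 [(14,24) (15,13) (22,16) (23,18) (23,24)]:
  edge (14,24)–(15,13): clear
  edge (15,13)–(22,16): clear
  edge (22,16)–(23,18): clear
  edge (23,18)–(23,24): clear
  edge (23,24)–(14,24): clear
  midpoint (17/2,29/2) outside
  → clear
Obstacle 2 [(1,22) (2,16) (10,16) (7,22)]:
  edge (1,22)–(2,16): clear
  edge (2,16)–(10,16): clear
  edge (10,16)–(7,22): clear
  edge (7,22)–(1,22): clear
  midpoint (17/2,29/2) outside
  → clear
Obstacle 3 [(1,5) (6,0) (8,4) (8,10) (3,10)]:
  edge (1,5)–(6,0): clear
  edge (6,0)–(8,4): clear
  edge (8,4)–(8,10): clear
  edge (8,10)–(3,10): clear
  edge (3,10)–(1,5): clear
  midpoint (17/2,29/2) outside
  → clear
Obstacle 4 [(13,0) (21,1) (24,8) (14,6)]:
  edge (13,0)–(21,1): clear
  edge (21,1)–(24,8): clear
  edge (24,8)–(14,6): clear
  edge (14,6)–(13,0): clear
  midpoint (17/2,29/2) outside
  → clear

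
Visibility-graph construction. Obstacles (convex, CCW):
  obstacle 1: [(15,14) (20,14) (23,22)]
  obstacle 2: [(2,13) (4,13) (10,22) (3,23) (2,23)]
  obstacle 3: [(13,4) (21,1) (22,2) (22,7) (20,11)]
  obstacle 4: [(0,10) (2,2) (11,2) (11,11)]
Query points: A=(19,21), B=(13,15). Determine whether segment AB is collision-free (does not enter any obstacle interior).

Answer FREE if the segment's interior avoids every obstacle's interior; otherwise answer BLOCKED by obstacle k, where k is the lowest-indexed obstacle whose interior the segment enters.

FREE

Obstacle 1 [(15,14) (20,14) (23,22)]:
  edge (15,14)–(20,14): clear
  edge (20,14)–(23,22): clear
  edge (23,22)–(15,14): clear
  midpoint (16,18) outside
  → clear
Obstacle 2 [(2,13) (4,13) (10,22) (3,23) (2,23)]:
  edge (2,13)–(4,13): clear
  edge (4,13)–(10,22): clear
  edge (10,22)–(3,23): clear
  edge (3,23)–(2,23): clear
  edge (2,23)–(2,13): clear
  midpoint (16,18) outside
  → clear
Obstacle 3 [(13,4) (21,1) (22,2) (22,7) (20,11)]:
  edge (13,4)–(21,1): clear
  edge (21,1)–(22,2): clear
  edge (22,2)–(22,7): clear
  edge (22,7)–(20,11): clear
  edge (20,11)–(13,4): clear
  midpoint (16,18) outside
  → clear
Obstacle 4 [(0,10) (2,2) (11,2) (11,11)]:
  edge (0,10)–(2,2): clear
  edge (2,2)–(11,2): clear
  edge (11,2)–(11,11): clear
  edge (11,11)–(0,10): clear
  midpoint (16,18) outside
  → clear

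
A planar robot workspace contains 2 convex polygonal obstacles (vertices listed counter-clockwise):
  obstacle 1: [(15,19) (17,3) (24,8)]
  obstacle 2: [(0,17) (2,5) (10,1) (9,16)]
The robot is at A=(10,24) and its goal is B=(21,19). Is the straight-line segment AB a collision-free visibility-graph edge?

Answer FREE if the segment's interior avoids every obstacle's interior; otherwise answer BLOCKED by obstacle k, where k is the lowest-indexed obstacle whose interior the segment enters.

Obstacle 1 [(15,19) (17,3) (24,8)]:
  edge (15,19)–(17,3): clear
  edge (17,3)–(24,8): clear
  edge (24,8)–(15,19): clear
  midpoint (31/2,43/2) outside
  → clear
Obstacle 2 [(0,17) (2,5) (10,1) (9,16)]:
  edge (0,17)–(2,5): clear
  edge (2,5)–(10,1): clear
  edge (10,1)–(9,16): clear
  edge (9,16)–(0,17): clear
  midpoint (31/2,43/2) outside
  → clear

FREE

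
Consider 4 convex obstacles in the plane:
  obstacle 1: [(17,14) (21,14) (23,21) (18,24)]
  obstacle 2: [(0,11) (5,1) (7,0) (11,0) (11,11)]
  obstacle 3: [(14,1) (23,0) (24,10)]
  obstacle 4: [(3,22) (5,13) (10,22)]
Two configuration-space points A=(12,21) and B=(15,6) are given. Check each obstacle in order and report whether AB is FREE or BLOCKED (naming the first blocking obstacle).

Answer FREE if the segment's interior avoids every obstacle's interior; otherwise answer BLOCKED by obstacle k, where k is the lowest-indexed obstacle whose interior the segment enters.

Obstacle 1 [(17,14) (21,14) (23,21) (18,24)]:
  edge (17,14)–(21,14): clear
  edge (21,14)–(23,21): clear
  edge (23,21)–(18,24): clear
  edge (18,24)–(17,14): clear
  midpoint (27/2,27/2) outside
  → clear
Obstacle 2 [(0,11) (5,1) (7,0) (11,0) (11,11)]:
  edge (0,11)–(5,1): clear
  edge (5,1)–(7,0): clear
  edge (7,0)–(11,0): clear
  edge (11,0)–(11,11): clear
  edge (11,11)–(0,11): clear
  midpoint (27/2,27/2) outside
  → clear
Obstacle 3 [(14,1) (23,0) (24,10)]:
  edge (14,1)–(23,0): clear
  edge (23,0)–(24,10): clear
  edge (24,10)–(14,1): clear
  midpoint (27/2,27/2) outside
  → clear
Obstacle 4 [(3,22) (5,13) (10,22)]:
  edge (3,22)–(5,13): clear
  edge (5,13)–(10,22): clear
  edge (10,22)–(3,22): clear
  midpoint (27/2,27/2) outside
  → clear

FREE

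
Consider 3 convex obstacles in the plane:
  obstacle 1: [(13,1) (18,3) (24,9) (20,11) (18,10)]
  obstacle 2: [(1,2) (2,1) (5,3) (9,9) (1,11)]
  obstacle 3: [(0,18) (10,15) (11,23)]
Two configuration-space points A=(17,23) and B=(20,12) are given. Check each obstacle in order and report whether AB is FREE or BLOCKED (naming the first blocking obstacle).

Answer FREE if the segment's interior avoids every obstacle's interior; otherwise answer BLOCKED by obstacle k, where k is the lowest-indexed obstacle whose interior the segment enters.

Obstacle 1 [(13,1) (18,3) (24,9) (20,11) (18,10)]:
  edge (13,1)–(18,3): clear
  edge (18,3)–(24,9): clear
  edge (24,9)–(20,11): clear
  edge (20,11)–(18,10): clear
  edge (18,10)–(13,1): clear
  midpoint (37/2,35/2) outside
  → clear
Obstacle 2 [(1,2) (2,1) (5,3) (9,9) (1,11)]:
  edge (1,2)–(2,1): clear
  edge (2,1)–(5,3): clear
  edge (5,3)–(9,9): clear
  edge (9,9)–(1,11): clear
  edge (1,11)–(1,2): clear
  midpoint (37/2,35/2) outside
  → clear
Obstacle 3 [(0,18) (10,15) (11,23)]:
  edge (0,18)–(10,15): clear
  edge (10,15)–(11,23): clear
  edge (11,23)–(0,18): clear
  midpoint (37/2,35/2) outside
  → clear

FREE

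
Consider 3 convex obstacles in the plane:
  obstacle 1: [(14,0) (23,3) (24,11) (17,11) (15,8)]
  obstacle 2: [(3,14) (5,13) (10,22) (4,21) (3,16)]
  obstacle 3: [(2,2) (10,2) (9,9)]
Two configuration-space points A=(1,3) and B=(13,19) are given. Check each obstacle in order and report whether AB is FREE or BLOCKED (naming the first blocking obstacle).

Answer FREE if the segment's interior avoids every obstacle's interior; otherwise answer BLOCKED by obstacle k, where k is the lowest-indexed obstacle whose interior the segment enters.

FREE

Obstacle 1 [(14,0) (23,3) (24,11) (17,11) (15,8)]:
  edge (14,0)–(23,3): clear
  edge (23,3)–(24,11): clear
  edge (24,11)–(17,11): clear
  edge (17,11)–(15,8): clear
  edge (15,8)–(14,0): clear
  midpoint (7,11) outside
  → clear
Obstacle 2 [(3,14) (5,13) (10,22) (4,21) (3,16)]:
  edge (3,14)–(5,13): clear
  edge (5,13)–(10,22): clear
  edge (10,22)–(4,21): clear
  edge (4,21)–(3,16): clear
  edge (3,16)–(3,14): clear
  midpoint (7,11) outside
  → clear
Obstacle 3 [(2,2) (10,2) (9,9)]:
  edge (2,2)–(10,2): clear
  edge (10,2)–(9,9): clear
  edge (9,9)–(2,2): clear
  midpoint (7,11) outside
  → clear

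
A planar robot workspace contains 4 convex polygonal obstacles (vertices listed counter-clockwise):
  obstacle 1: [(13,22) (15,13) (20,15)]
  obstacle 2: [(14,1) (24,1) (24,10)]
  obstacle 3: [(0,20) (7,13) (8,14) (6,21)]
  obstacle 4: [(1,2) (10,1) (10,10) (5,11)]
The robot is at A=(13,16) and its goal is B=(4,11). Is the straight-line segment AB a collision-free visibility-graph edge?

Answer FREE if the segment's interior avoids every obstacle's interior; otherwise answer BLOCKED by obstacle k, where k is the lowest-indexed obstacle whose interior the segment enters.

Obstacle 1 [(13,22) (15,13) (20,15)]:
  edge (13,22)–(15,13): clear
  edge (15,13)–(20,15): clear
  edge (20,15)–(13,22): clear
  midpoint (17/2,27/2) outside
  → clear
Obstacle 2 [(14,1) (24,1) (24,10)]:
  edge (14,1)–(24,1): clear
  edge (24,1)–(24,10): clear
  edge (24,10)–(14,1): clear
  midpoint (17/2,27/2) outside
  → clear
Obstacle 3 [(0,20) (7,13) (8,14) (6,21)]:
  edge (0,20)–(7,13): clear
  edge (7,13)–(8,14): clear
  edge (8,14)–(6,21): clear
  edge (6,21)–(0,20): clear
  midpoint (17/2,27/2) outside
  → clear
Obstacle 4 [(1,2) (10,1) (10,10) (5,11)]:
  edge (1,2)–(10,1): clear
  edge (10,1)–(10,10): clear
  edge (10,10)–(5,11): clear
  edge (5,11)–(1,2): clear
  midpoint (17/2,27/2) outside
  → clear

FREE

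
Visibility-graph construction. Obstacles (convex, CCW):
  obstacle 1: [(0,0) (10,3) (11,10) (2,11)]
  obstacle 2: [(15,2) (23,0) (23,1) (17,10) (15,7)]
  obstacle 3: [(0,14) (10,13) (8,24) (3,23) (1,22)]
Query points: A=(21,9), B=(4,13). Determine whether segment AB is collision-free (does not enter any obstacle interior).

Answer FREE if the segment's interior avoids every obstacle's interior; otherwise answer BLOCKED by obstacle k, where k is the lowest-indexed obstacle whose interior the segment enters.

BLOCKED by obstacle 2

Obstacle 1 [(0,0) (10,3) (11,10) (2,11)]:
  edge (0,0)–(10,3): clear
  edge (10,3)–(11,10): clear
  edge (11,10)–(2,11): clear
  edge (2,11)–(0,0): clear
  midpoint (25/2,11) outside
  → clear
Obstacle 2 [(15,2) (23,0) (23,1) (17,10) (15,7)]:
  edge (15,2)–(23,0): clear
  edge (23,0)–(23,1): clear
  edge (23,1)–(17,10): crosses AB
  edge (17,10)–(15,7): crosses AB
  edge (15,7)–(15,2): clear
  → BLOCKED
Obstacle 3 [(0,14) (10,13) (8,24) (3,23) (1,22)]:
  edge (0,14)–(10,13): clear
  edge (10,13)–(8,24): clear
  edge (8,24)–(3,23): clear
  edge (3,23)–(1,22): clear
  edge (1,22)–(0,14): clear
  midpoint (25/2,11) outside
  → clear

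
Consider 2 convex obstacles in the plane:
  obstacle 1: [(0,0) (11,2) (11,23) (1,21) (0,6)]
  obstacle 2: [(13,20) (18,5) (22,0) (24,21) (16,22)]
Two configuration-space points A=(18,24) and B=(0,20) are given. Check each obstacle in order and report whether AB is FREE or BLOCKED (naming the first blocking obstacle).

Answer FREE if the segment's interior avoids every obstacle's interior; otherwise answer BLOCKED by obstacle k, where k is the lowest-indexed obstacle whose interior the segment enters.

BLOCKED by obstacle 1

Obstacle 1 [(0,0) (11,2) (11,23) (1,21) (0,6)]:
  edge (0,0)–(11,2): clear
  edge (11,2)–(11,23): crosses AB
  edge (11,23)–(1,21): clear
  edge (1,21)–(0,6): crosses AB
  edge (0,6)–(0,0): clear
  → BLOCKED
Obstacle 2 [(13,20) (18,5) (22,0) (24,21) (16,22)]:
  edge (13,20)–(18,5): clear
  edge (18,5)–(22,0): clear
  edge (22,0)–(24,21): clear
  edge (24,21)–(16,22): clear
  edge (16,22)–(13,20): clear
  midpoint (9,22) outside
  → clear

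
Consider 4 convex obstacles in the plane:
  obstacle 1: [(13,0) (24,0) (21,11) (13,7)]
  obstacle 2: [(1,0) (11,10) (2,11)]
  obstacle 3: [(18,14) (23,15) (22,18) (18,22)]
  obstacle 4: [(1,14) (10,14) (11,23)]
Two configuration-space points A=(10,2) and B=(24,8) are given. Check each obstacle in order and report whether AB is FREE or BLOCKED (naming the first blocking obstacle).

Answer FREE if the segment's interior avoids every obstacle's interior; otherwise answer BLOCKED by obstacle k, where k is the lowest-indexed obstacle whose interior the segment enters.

Obstacle 1 [(13,0) (24,0) (21,11) (13,7)]:
  edge (13,0)–(24,0): clear
  edge (24,0)–(21,11): crosses AB
  edge (21,11)–(13,7): clear
  edge (13,7)–(13,0): crosses AB
  → BLOCKED
Obstacle 2 [(1,0) (11,10) (2,11)]:
  edge (1,0)–(11,10): clear
  edge (11,10)–(2,11): clear
  edge (2,11)–(1,0): clear
  midpoint (17,5) outside
  → clear
Obstacle 3 [(18,14) (23,15) (22,18) (18,22)]:
  edge (18,14)–(23,15): clear
  edge (23,15)–(22,18): clear
  edge (22,18)–(18,22): clear
  edge (18,22)–(18,14): clear
  midpoint (17,5) outside
  → clear
Obstacle 4 [(1,14) (10,14) (11,23)]:
  edge (1,14)–(10,14): clear
  edge (10,14)–(11,23): clear
  edge (11,23)–(1,14): clear
  midpoint (17,5) outside
  → clear

BLOCKED by obstacle 1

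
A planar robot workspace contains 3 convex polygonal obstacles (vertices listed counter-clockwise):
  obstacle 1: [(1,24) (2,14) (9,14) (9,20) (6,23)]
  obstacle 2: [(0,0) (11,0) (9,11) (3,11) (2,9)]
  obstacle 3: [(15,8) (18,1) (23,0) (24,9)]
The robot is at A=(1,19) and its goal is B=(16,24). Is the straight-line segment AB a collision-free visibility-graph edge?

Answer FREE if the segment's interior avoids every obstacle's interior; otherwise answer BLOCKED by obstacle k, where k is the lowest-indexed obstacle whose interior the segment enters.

BLOCKED by obstacle 1

Obstacle 1 [(1,24) (2,14) (9,14) (9,20) (6,23)]:
  edge (1,24)–(2,14): crosses AB
  edge (2,14)–(9,14): clear
  edge (9,14)–(9,20): clear
  edge (9,20)–(6,23): crosses AB
  edge (6,23)–(1,24): clear
  → BLOCKED
Obstacle 2 [(0,0) (11,0) (9,11) (3,11) (2,9)]:
  edge (0,0)–(11,0): clear
  edge (11,0)–(9,11): clear
  edge (9,11)–(3,11): clear
  edge (3,11)–(2,9): clear
  edge (2,9)–(0,0): clear
  midpoint (17/2,43/2) outside
  → clear
Obstacle 3 [(15,8) (18,1) (23,0) (24,9)]:
  edge (15,8)–(18,1): clear
  edge (18,1)–(23,0): clear
  edge (23,0)–(24,9): clear
  edge (24,9)–(15,8): clear
  midpoint (17/2,43/2) outside
  → clear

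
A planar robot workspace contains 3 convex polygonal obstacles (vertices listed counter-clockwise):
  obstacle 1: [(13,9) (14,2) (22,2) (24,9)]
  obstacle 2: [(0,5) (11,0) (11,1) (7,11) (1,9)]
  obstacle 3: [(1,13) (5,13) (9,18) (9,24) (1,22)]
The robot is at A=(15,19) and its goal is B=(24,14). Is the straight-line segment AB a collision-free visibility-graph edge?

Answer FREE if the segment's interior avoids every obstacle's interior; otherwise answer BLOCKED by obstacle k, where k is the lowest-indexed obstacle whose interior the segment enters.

Obstacle 1 [(13,9) (14,2) (22,2) (24,9)]:
  edge (13,9)–(14,2): clear
  edge (14,2)–(22,2): clear
  edge (22,2)–(24,9): clear
  edge (24,9)–(13,9): clear
  midpoint (39/2,33/2) outside
  → clear
Obstacle 2 [(0,5) (11,0) (11,1) (7,11) (1,9)]:
  edge (0,5)–(11,0): clear
  edge (11,0)–(11,1): clear
  edge (11,1)–(7,11): clear
  edge (7,11)–(1,9): clear
  edge (1,9)–(0,5): clear
  midpoint (39/2,33/2) outside
  → clear
Obstacle 3 [(1,13) (5,13) (9,18) (9,24) (1,22)]:
  edge (1,13)–(5,13): clear
  edge (5,13)–(9,18): clear
  edge (9,18)–(9,24): clear
  edge (9,24)–(1,22): clear
  edge (1,22)–(1,13): clear
  midpoint (39/2,33/2) outside
  → clear

FREE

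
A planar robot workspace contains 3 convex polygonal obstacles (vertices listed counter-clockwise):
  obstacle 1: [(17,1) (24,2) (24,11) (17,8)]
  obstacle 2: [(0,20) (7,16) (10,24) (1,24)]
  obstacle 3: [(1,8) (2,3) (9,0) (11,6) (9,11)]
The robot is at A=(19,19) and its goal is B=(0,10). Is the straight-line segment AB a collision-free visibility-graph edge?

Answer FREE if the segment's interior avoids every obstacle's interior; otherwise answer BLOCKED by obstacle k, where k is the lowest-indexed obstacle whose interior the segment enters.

Obstacle 1 [(17,1) (24,2) (24,11) (17,8)]:
  edge (17,1)–(24,2): clear
  edge (24,2)–(24,11): clear
  edge (24,11)–(17,8): clear
  edge (17,8)–(17,1): clear
  midpoint (19/2,29/2) outside
  → clear
Obstacle 2 [(0,20) (7,16) (10,24) (1,24)]:
  edge (0,20)–(7,16): clear
  edge (7,16)–(10,24): clear
  edge (10,24)–(1,24): clear
  edge (1,24)–(0,20): clear
  midpoint (19/2,29/2) outside
  → clear
Obstacle 3 [(1,8) (2,3) (9,0) (11,6) (9,11)]:
  edge (1,8)–(2,3): clear
  edge (2,3)–(9,0): clear
  edge (9,0)–(11,6): clear
  edge (11,6)–(9,11): clear
  edge (9,11)–(1,8): clear
  midpoint (19/2,29/2) outside
  → clear

FREE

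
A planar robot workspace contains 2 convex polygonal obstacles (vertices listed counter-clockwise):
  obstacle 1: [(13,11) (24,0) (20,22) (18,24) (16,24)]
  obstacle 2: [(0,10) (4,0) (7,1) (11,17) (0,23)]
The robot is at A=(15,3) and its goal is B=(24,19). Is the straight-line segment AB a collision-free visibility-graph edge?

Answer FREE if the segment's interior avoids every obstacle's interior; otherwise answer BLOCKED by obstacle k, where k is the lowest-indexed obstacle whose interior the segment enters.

BLOCKED by obstacle 1

Obstacle 1 [(13,11) (24,0) (20,22) (18,24) (16,24)]:
  edge (13,11)–(24,0): crosses AB
  edge (24,0)–(20,22): crosses AB
  edge (20,22)–(18,24): clear
  edge (18,24)–(16,24): clear
  edge (16,24)–(13,11): clear
  → BLOCKED
Obstacle 2 [(0,10) (4,0) (7,1) (11,17) (0,23)]:
  edge (0,10)–(4,0): clear
  edge (4,0)–(7,1): clear
  edge (7,1)–(11,17): clear
  edge (11,17)–(0,23): clear
  edge (0,23)–(0,10): clear
  midpoint (39/2,11) outside
  → clear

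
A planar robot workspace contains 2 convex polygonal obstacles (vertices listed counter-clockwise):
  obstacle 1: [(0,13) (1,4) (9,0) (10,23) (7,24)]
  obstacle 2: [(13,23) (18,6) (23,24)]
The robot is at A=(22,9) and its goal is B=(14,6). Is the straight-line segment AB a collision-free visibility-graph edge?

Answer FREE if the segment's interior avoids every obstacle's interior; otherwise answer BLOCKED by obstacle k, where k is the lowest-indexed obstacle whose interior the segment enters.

Obstacle 1 [(0,13) (1,4) (9,0) (10,23) (7,24)]:
  edge (0,13)–(1,4): clear
  edge (1,4)–(9,0): clear
  edge (9,0)–(10,23): clear
  edge (10,23)–(7,24): clear
  edge (7,24)–(0,13): clear
  midpoint (18,15/2) outside
  → clear
Obstacle 2 [(13,23) (18,6) (23,24)]:
  edge (13,23)–(18,6): crosses AB
  edge (18,6)–(23,24): crosses AB
  edge (23,24)–(13,23): clear
  → BLOCKED

BLOCKED by obstacle 2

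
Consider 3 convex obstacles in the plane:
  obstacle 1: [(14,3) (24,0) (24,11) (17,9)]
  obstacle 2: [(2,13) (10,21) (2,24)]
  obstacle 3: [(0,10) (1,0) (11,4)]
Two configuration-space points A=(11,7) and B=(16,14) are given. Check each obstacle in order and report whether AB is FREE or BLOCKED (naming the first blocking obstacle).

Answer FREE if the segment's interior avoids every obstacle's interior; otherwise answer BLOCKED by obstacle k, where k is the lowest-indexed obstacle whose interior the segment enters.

Obstacle 1 [(14,3) (24,0) (24,11) (17,9)]:
  edge (14,3)–(24,0): clear
  edge (24,0)–(24,11): clear
  edge (24,11)–(17,9): clear
  edge (17,9)–(14,3): clear
  midpoint (27/2,21/2) outside
  → clear
Obstacle 2 [(2,13) (10,21) (2,24)]:
  edge (2,13)–(10,21): clear
  edge (10,21)–(2,24): clear
  edge (2,24)–(2,13): clear
  midpoint (27/2,21/2) outside
  → clear
Obstacle 3 [(0,10) (1,0) (11,4)]:
  edge (0,10)–(1,0): clear
  edge (1,0)–(11,4): clear
  edge (11,4)–(0,10): clear
  midpoint (27/2,21/2) outside
  → clear

FREE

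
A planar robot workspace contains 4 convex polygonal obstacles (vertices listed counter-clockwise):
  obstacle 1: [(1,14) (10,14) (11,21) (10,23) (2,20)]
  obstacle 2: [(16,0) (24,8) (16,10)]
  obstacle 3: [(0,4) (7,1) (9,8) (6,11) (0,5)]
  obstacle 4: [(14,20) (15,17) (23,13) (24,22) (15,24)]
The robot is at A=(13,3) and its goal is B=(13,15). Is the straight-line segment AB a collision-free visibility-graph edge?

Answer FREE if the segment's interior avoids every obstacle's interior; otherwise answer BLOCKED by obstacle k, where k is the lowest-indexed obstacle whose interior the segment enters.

Obstacle 1 [(1,14) (10,14) (11,21) (10,23) (2,20)]:
  edge (1,14)–(10,14): clear
  edge (10,14)–(11,21): clear
  edge (11,21)–(10,23): clear
  edge (10,23)–(2,20): clear
  edge (2,20)–(1,14): clear
  midpoint (13,9) outside
  → clear
Obstacle 2 [(16,0) (24,8) (16,10)]:
  edge (16,0)–(24,8): clear
  edge (24,8)–(16,10): clear
  edge (16,10)–(16,0): clear
  midpoint (13,9) outside
  → clear
Obstacle 3 [(0,4) (7,1) (9,8) (6,11) (0,5)]:
  edge (0,4)–(7,1): clear
  edge (7,1)–(9,8): clear
  edge (9,8)–(6,11): clear
  edge (6,11)–(0,5): clear
  edge (0,5)–(0,4): clear
  midpoint (13,9) outside
  → clear
Obstacle 4 [(14,20) (15,17) (23,13) (24,22) (15,24)]:
  edge (14,20)–(15,17): clear
  edge (15,17)–(23,13): clear
  edge (23,13)–(24,22): clear
  edge (24,22)–(15,24): clear
  edge (15,24)–(14,20): clear
  midpoint (13,9) outside
  → clear

FREE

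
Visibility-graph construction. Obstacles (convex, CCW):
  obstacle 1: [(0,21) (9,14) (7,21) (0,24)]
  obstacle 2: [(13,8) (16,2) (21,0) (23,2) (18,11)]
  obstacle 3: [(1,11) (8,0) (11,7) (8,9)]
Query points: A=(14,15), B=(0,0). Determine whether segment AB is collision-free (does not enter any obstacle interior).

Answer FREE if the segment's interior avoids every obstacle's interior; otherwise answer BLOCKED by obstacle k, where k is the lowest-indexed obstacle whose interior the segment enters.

Obstacle 1 [(0,21) (9,14) (7,21) (0,24)]:
  edge (0,21)–(9,14): clear
  edge (9,14)–(7,21): clear
  edge (7,21)–(0,24): clear
  edge (0,24)–(0,21): clear
  midpoint (7,15/2) outside
  → clear
Obstacle 2 [(13,8) (16,2) (21,0) (23,2) (18,11)]:
  edge (13,8)–(16,2): clear
  edge (16,2)–(21,0): clear
  edge (21,0)–(23,2): clear
  edge (23,2)–(18,11): clear
  edge (18,11)–(13,8): clear
  midpoint (7,15/2) outside
  → clear
Obstacle 3 [(1,11) (8,0) (11,7) (8,9)]:
  edge (1,11)–(8,0): crosses AB
  edge (8,0)–(11,7): clear
  edge (11,7)–(8,9): crosses AB
  edge (8,9)–(1,11): clear
  → BLOCKED

BLOCKED by obstacle 3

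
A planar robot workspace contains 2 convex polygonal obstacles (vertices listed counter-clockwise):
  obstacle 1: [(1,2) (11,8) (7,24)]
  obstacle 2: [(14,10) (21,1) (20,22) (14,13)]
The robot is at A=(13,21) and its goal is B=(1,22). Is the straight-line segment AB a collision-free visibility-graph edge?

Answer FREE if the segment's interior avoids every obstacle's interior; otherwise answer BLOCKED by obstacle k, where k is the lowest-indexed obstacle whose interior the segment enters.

Obstacle 1 [(1,2) (11,8) (7,24)]:
  edge (1,2)–(11,8): clear
  edge (11,8)–(7,24): crosses AB
  edge (7,24)–(1,2): crosses AB
  → BLOCKED
Obstacle 2 [(14,10) (21,1) (20,22) (14,13)]:
  edge (14,10)–(21,1): clear
  edge (21,1)–(20,22): clear
  edge (20,22)–(14,13): clear
  edge (14,13)–(14,10): clear
  midpoint (7,43/2) outside
  → clear

BLOCKED by obstacle 1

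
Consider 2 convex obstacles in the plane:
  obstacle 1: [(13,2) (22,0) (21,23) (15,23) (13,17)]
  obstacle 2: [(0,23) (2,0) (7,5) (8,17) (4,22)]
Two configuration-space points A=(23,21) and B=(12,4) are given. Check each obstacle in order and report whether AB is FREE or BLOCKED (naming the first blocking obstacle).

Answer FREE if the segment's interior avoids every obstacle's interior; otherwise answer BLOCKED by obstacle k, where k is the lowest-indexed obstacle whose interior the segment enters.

BLOCKED by obstacle 1

Obstacle 1 [(13,2) (22,0) (21,23) (15,23) (13,17)]:
  edge (13,2)–(22,0): clear
  edge (22,0)–(21,23): crosses AB
  edge (21,23)–(15,23): clear
  edge (15,23)–(13,17): clear
  edge (13,17)–(13,2): crosses AB
  → BLOCKED
Obstacle 2 [(0,23) (2,0) (7,5) (8,17) (4,22)]:
  edge (0,23)–(2,0): clear
  edge (2,0)–(7,5): clear
  edge (7,5)–(8,17): clear
  edge (8,17)–(4,22): clear
  edge (4,22)–(0,23): clear
  midpoint (35/2,25/2) outside
  → clear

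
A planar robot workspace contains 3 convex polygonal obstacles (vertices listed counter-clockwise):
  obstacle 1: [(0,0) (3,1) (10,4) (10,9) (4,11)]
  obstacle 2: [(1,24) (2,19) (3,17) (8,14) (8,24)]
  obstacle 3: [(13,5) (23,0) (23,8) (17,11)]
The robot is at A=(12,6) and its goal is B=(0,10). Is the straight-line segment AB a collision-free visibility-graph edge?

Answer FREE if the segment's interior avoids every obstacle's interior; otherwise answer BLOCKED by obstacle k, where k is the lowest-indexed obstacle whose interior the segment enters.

Obstacle 1 [(0,0) (3,1) (10,4) (10,9) (4,11)]:
  edge (0,0)–(3,1): clear
  edge (3,1)–(10,4): clear
  edge (10,4)–(10,9): crosses AB
  edge (10,9)–(4,11): clear
  edge (4,11)–(0,0): crosses AB
  → BLOCKED
Obstacle 2 [(1,24) (2,19) (3,17) (8,14) (8,24)]:
  edge (1,24)–(2,19): clear
  edge (2,19)–(3,17): clear
  edge (3,17)–(8,14): clear
  edge (8,14)–(8,24): clear
  edge (8,24)–(1,24): clear
  midpoint (6,8) outside
  → clear
Obstacle 3 [(13,5) (23,0) (23,8) (17,11)]:
  edge (13,5)–(23,0): clear
  edge (23,0)–(23,8): clear
  edge (23,8)–(17,11): clear
  edge (17,11)–(13,5): clear
  midpoint (6,8) outside
  → clear

BLOCKED by obstacle 1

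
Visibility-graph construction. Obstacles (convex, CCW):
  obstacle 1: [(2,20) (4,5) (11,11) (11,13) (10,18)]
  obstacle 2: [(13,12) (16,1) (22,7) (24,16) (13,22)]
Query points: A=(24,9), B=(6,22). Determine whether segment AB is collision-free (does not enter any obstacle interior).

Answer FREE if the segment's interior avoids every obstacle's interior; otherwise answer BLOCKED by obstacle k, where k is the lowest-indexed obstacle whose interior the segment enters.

BLOCKED by obstacle 2

Obstacle 1 [(2,20) (4,5) (11,11) (11,13) (10,18)]:
  edge (2,20)–(4,5): clear
  edge (4,5)–(11,11): clear
  edge (11,11)–(11,13): clear
  edge (11,13)–(10,18): clear
  edge (10,18)–(2,20): clear
  midpoint (15,31/2) outside
  → clear
Obstacle 2 [(13,12) (16,1) (22,7) (24,16) (13,22)]:
  edge (13,12)–(16,1): clear
  edge (16,1)–(22,7): clear
  edge (22,7)–(24,16): crosses AB
  edge (24,16)–(13,22): clear
  edge (13,22)–(13,12): crosses AB
  → BLOCKED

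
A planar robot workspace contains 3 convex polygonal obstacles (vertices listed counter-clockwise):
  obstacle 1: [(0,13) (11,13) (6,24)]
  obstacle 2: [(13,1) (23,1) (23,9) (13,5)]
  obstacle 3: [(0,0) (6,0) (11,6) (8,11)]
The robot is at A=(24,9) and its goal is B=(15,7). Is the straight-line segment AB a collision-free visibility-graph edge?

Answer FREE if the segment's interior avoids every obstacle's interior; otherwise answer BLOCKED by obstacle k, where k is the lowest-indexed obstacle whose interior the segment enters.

BLOCKED by obstacle 2

Obstacle 1 [(0,13) (11,13) (6,24)]:
  edge (0,13)–(11,13): clear
  edge (11,13)–(6,24): clear
  edge (6,24)–(0,13): clear
  midpoint (39/2,8) outside
  → clear
Obstacle 2 [(13,1) (23,1) (23,9) (13,5)]:
  edge (13,1)–(23,1): clear
  edge (23,1)–(23,9): crosses AB
  edge (23,9)–(13,5): crosses AB
  edge (13,5)–(13,1): clear
  → BLOCKED
Obstacle 3 [(0,0) (6,0) (11,6) (8,11)]:
  edge (0,0)–(6,0): clear
  edge (6,0)–(11,6): clear
  edge (11,6)–(8,11): clear
  edge (8,11)–(0,0): clear
  midpoint (39/2,8) outside
  → clear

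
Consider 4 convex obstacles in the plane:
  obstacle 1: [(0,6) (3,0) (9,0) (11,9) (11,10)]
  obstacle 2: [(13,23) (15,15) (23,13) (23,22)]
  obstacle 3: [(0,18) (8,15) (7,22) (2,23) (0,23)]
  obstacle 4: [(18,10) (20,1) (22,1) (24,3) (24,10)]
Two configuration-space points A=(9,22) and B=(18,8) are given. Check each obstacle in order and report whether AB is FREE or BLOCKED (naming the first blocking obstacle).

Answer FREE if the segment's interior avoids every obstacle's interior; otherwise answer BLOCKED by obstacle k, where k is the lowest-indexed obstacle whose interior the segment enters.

Obstacle 1 [(0,6) (3,0) (9,0) (11,9) (11,10)]:
  edge (0,6)–(3,0): clear
  edge (3,0)–(9,0): clear
  edge (9,0)–(11,9): clear
  edge (11,9)–(11,10): clear
  edge (11,10)–(0,6): clear
  midpoint (27/2,15) outside
  → clear
Obstacle 2 [(13,23) (15,15) (23,13) (23,22)]:
  edge (13,23)–(15,15): clear
  edge (15,15)–(23,13): clear
  edge (23,13)–(23,22): clear
  edge (23,22)–(13,23): clear
  midpoint (27/2,15) outside
  → clear
Obstacle 3 [(0,18) (8,15) (7,22) (2,23) (0,23)]:
  edge (0,18)–(8,15): clear
  edge (8,15)–(7,22): clear
  edge (7,22)–(2,23): clear
  edge (2,23)–(0,23): clear
  edge (0,23)–(0,18): clear
  midpoint (27/2,15) outside
  → clear
Obstacle 4 [(18,10) (20,1) (22,1) (24,3) (24,10)]:
  edge (18,10)–(20,1): clear
  edge (20,1)–(22,1): clear
  edge (22,1)–(24,3): clear
  edge (24,3)–(24,10): clear
  edge (24,10)–(18,10): clear
  midpoint (27/2,15) outside
  → clear

FREE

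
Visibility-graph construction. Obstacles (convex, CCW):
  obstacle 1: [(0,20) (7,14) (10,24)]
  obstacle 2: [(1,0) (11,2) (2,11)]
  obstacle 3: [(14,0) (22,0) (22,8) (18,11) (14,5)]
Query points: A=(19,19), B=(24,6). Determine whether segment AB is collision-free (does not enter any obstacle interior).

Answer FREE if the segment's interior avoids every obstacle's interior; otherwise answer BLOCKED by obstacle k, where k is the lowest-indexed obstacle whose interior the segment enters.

FREE

Obstacle 1 [(0,20) (7,14) (10,24)]:
  edge (0,20)–(7,14): clear
  edge (7,14)–(10,24): clear
  edge (10,24)–(0,20): clear
  midpoint (43/2,25/2) outside
  → clear
Obstacle 2 [(1,0) (11,2) (2,11)]:
  edge (1,0)–(11,2): clear
  edge (11,2)–(2,11): clear
  edge (2,11)–(1,0): clear
  midpoint (43/2,25/2) outside
  → clear
Obstacle 3 [(14,0) (22,0) (22,8) (18,11) (14,5)]:
  edge (14,0)–(22,0): clear
  edge (22,0)–(22,8): clear
  edge (22,8)–(18,11): clear
  edge (18,11)–(14,5): clear
  edge (14,5)–(14,0): clear
  midpoint (43/2,25/2) outside
  → clear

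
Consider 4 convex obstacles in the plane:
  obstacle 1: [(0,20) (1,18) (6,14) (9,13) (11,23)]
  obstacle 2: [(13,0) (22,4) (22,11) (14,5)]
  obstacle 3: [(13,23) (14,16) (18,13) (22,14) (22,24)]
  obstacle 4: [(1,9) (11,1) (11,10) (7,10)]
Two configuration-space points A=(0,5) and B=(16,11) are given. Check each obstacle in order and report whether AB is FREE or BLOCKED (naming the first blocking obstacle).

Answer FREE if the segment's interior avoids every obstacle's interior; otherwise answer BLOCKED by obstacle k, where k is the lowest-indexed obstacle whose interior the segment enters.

Obstacle 1 [(0,20) (1,18) (6,14) (9,13) (11,23)]:
  edge (0,20)–(1,18): clear
  edge (1,18)–(6,14): clear
  edge (6,14)–(9,13): clear
  edge (9,13)–(11,23): clear
  edge (11,23)–(0,20): clear
  midpoint (8,8) outside
  → clear
Obstacle 2 [(13,0) (22,4) (22,11) (14,5)]:
  edge (13,0)–(22,4): clear
  edge (22,4)–(22,11): clear
  edge (22,11)–(14,5): clear
  edge (14,5)–(13,0): clear
  midpoint (8,8) outside
  → clear
Obstacle 3 [(13,23) (14,16) (18,13) (22,14) (22,24)]:
  edge (13,23)–(14,16): clear
  edge (14,16)–(18,13): clear
  edge (18,13)–(22,14): clear
  edge (22,14)–(22,24): clear
  edge (22,24)–(13,23): clear
  midpoint (8,8) outside
  → clear
Obstacle 4 [(1,9) (11,1) (11,10) (7,10)]:
  edge (1,9)–(11,1): crosses AB
  edge (11,1)–(11,10): crosses AB
  edge (11,10)–(7,10): clear
  edge (7,10)–(1,9): clear
  → BLOCKED

BLOCKED by obstacle 4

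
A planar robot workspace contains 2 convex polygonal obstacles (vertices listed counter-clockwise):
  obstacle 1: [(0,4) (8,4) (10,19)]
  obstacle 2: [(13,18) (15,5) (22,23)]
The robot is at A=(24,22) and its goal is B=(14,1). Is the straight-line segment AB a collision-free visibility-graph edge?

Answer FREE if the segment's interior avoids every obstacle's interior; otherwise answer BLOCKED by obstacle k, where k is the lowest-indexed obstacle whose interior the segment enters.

FREE

Obstacle 1 [(0,4) (8,4) (10,19)]:
  edge (0,4)–(8,4): clear
  edge (8,4)–(10,19): clear
  edge (10,19)–(0,4): clear
  midpoint (19,23/2) outside
  → clear
Obstacle 2 [(13,18) (15,5) (22,23)]:
  edge (13,18)–(15,5): clear
  edge (15,5)–(22,23): clear
  edge (22,23)–(13,18): clear
  midpoint (19,23/2) outside
  → clear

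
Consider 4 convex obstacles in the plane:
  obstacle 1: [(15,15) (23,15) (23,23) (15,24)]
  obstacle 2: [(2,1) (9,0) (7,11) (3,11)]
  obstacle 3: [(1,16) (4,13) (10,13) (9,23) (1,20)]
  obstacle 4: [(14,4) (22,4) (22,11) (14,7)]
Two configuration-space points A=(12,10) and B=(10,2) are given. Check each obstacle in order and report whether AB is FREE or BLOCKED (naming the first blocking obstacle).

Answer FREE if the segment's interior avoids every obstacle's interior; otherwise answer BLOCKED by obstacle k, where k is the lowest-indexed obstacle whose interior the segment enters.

Obstacle 1 [(15,15) (23,15) (23,23) (15,24)]:
  edge (15,15)–(23,15): clear
  edge (23,15)–(23,23): clear
  edge (23,23)–(15,24): clear
  edge (15,24)–(15,15): clear
  midpoint (11,6) outside
  → clear
Obstacle 2 [(2,1) (9,0) (7,11) (3,11)]:
  edge (2,1)–(9,0): clear
  edge (9,0)–(7,11): clear
  edge (7,11)–(3,11): clear
  edge (3,11)–(2,1): clear
  midpoint (11,6) outside
  → clear
Obstacle 3 [(1,16) (4,13) (10,13) (9,23) (1,20)]:
  edge (1,16)–(4,13): clear
  edge (4,13)–(10,13): clear
  edge (10,13)–(9,23): clear
  edge (9,23)–(1,20): clear
  edge (1,20)–(1,16): clear
  midpoint (11,6) outside
  → clear
Obstacle 4 [(14,4) (22,4) (22,11) (14,7)]:
  edge (14,4)–(22,4): clear
  edge (22,4)–(22,11): clear
  edge (22,11)–(14,7): clear
  edge (14,7)–(14,4): clear
  midpoint (11,6) outside
  → clear

FREE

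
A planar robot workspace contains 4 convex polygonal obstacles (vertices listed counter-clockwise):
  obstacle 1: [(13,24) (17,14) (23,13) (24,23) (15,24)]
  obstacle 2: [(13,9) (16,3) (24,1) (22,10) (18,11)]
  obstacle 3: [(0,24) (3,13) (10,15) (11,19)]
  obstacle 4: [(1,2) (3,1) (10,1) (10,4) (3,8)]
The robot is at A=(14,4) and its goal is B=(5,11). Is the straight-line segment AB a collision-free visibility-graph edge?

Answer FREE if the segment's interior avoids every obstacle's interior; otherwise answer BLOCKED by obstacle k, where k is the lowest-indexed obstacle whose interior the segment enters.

Obstacle 1 [(13,24) (17,14) (23,13) (24,23) (15,24)]:
  edge (13,24)–(17,14): clear
  edge (17,14)–(23,13): clear
  edge (23,13)–(24,23): clear
  edge (24,23)–(15,24): clear
  edge (15,24)–(13,24): clear
  midpoint (19/2,15/2) outside
  → clear
Obstacle 2 [(13,9) (16,3) (24,1) (22,10) (18,11)]:
  edge (13,9)–(16,3): clear
  edge (16,3)–(24,1): clear
  edge (24,1)–(22,10): clear
  edge (22,10)–(18,11): clear
  edge (18,11)–(13,9): clear
  midpoint (19/2,15/2) outside
  → clear
Obstacle 3 [(0,24) (3,13) (10,15) (11,19)]:
  edge (0,24)–(3,13): clear
  edge (3,13)–(10,15): clear
  edge (10,15)–(11,19): clear
  edge (11,19)–(0,24): clear
  midpoint (19/2,15/2) outside
  → clear
Obstacle 4 [(1,2) (3,1) (10,1) (10,4) (3,8)]:
  edge (1,2)–(3,1): clear
  edge (3,1)–(10,1): clear
  edge (10,1)–(10,4): clear
  edge (10,4)–(3,8): clear
  edge (3,8)–(1,2): clear
  midpoint (19/2,15/2) outside
  → clear

FREE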